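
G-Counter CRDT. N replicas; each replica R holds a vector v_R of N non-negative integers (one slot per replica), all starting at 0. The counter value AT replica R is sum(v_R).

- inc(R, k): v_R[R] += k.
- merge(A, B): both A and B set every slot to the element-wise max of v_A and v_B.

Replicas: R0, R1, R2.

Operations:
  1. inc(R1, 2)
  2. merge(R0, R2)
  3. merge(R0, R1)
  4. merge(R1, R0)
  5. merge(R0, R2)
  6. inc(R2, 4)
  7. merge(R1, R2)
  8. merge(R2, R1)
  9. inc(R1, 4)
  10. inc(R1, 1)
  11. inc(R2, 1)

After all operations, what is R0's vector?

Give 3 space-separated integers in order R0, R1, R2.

Op 1: inc R1 by 2 -> R1=(0,2,0) value=2
Op 2: merge R0<->R2 -> R0=(0,0,0) R2=(0,0,0)
Op 3: merge R0<->R1 -> R0=(0,2,0) R1=(0,2,0)
Op 4: merge R1<->R0 -> R1=(0,2,0) R0=(0,2,0)
Op 5: merge R0<->R2 -> R0=(0,2,0) R2=(0,2,0)
Op 6: inc R2 by 4 -> R2=(0,2,4) value=6
Op 7: merge R1<->R2 -> R1=(0,2,4) R2=(0,2,4)
Op 8: merge R2<->R1 -> R2=(0,2,4) R1=(0,2,4)
Op 9: inc R1 by 4 -> R1=(0,6,4) value=10
Op 10: inc R1 by 1 -> R1=(0,7,4) value=11
Op 11: inc R2 by 1 -> R2=(0,2,5) value=7

Answer: 0 2 0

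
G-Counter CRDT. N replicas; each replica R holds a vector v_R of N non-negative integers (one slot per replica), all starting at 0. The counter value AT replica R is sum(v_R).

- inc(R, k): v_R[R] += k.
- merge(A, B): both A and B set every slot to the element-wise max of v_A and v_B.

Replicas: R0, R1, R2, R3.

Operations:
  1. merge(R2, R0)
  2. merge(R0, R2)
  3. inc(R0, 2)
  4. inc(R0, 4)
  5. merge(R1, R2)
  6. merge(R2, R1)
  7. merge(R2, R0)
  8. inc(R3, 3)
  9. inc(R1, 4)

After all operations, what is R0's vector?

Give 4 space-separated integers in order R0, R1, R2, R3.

Op 1: merge R2<->R0 -> R2=(0,0,0,0) R0=(0,0,0,0)
Op 2: merge R0<->R2 -> R0=(0,0,0,0) R2=(0,0,0,0)
Op 3: inc R0 by 2 -> R0=(2,0,0,0) value=2
Op 4: inc R0 by 4 -> R0=(6,0,0,0) value=6
Op 5: merge R1<->R2 -> R1=(0,0,0,0) R2=(0,0,0,0)
Op 6: merge R2<->R1 -> R2=(0,0,0,0) R1=(0,0,0,0)
Op 7: merge R2<->R0 -> R2=(6,0,0,0) R0=(6,0,0,0)
Op 8: inc R3 by 3 -> R3=(0,0,0,3) value=3
Op 9: inc R1 by 4 -> R1=(0,4,0,0) value=4

Answer: 6 0 0 0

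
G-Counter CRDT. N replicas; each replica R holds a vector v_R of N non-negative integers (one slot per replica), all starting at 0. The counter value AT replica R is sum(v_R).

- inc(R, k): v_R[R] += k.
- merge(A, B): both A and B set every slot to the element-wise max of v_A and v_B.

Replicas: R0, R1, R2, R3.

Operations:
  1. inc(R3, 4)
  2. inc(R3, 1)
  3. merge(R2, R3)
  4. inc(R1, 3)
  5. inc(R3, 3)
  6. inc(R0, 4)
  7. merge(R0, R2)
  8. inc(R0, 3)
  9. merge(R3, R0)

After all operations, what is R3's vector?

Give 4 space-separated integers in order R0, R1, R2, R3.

Op 1: inc R3 by 4 -> R3=(0,0,0,4) value=4
Op 2: inc R3 by 1 -> R3=(0,0,0,5) value=5
Op 3: merge R2<->R3 -> R2=(0,0,0,5) R3=(0,0,0,5)
Op 4: inc R1 by 3 -> R1=(0,3,0,0) value=3
Op 5: inc R3 by 3 -> R3=(0,0,0,8) value=8
Op 6: inc R0 by 4 -> R0=(4,0,0,0) value=4
Op 7: merge R0<->R2 -> R0=(4,0,0,5) R2=(4,0,0,5)
Op 8: inc R0 by 3 -> R0=(7,0,0,5) value=12
Op 9: merge R3<->R0 -> R3=(7,0,0,8) R0=(7,0,0,8)

Answer: 7 0 0 8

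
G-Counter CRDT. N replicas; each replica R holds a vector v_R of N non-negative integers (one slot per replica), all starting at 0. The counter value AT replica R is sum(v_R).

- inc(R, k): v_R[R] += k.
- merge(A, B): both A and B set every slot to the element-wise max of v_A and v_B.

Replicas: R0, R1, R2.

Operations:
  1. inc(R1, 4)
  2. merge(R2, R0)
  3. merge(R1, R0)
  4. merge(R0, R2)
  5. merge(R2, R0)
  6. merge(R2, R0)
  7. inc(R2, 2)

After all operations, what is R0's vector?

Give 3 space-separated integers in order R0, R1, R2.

Op 1: inc R1 by 4 -> R1=(0,4,0) value=4
Op 2: merge R2<->R0 -> R2=(0,0,0) R0=(0,0,0)
Op 3: merge R1<->R0 -> R1=(0,4,0) R0=(0,4,0)
Op 4: merge R0<->R2 -> R0=(0,4,0) R2=(0,4,0)
Op 5: merge R2<->R0 -> R2=(0,4,0) R0=(0,4,0)
Op 6: merge R2<->R0 -> R2=(0,4,0) R0=(0,4,0)
Op 7: inc R2 by 2 -> R2=(0,4,2) value=6

Answer: 0 4 0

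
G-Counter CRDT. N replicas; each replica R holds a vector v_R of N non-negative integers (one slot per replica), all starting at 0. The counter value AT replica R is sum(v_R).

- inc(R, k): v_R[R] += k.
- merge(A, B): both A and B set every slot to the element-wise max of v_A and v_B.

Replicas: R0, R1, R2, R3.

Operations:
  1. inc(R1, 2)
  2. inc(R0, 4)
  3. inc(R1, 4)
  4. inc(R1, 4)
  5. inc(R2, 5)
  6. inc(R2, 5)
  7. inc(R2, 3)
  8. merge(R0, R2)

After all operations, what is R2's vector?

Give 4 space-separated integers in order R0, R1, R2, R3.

Op 1: inc R1 by 2 -> R1=(0,2,0,0) value=2
Op 2: inc R0 by 4 -> R0=(4,0,0,0) value=4
Op 3: inc R1 by 4 -> R1=(0,6,0,0) value=6
Op 4: inc R1 by 4 -> R1=(0,10,0,0) value=10
Op 5: inc R2 by 5 -> R2=(0,0,5,0) value=5
Op 6: inc R2 by 5 -> R2=(0,0,10,0) value=10
Op 7: inc R2 by 3 -> R2=(0,0,13,0) value=13
Op 8: merge R0<->R2 -> R0=(4,0,13,0) R2=(4,0,13,0)

Answer: 4 0 13 0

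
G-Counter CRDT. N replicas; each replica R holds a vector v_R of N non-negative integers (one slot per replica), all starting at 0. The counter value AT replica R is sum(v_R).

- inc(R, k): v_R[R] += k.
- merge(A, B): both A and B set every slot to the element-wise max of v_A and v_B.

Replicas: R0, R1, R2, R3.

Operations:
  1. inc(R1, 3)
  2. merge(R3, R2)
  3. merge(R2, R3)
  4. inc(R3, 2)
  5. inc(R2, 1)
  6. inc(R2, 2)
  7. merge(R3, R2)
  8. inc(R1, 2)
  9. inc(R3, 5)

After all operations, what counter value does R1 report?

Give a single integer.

Answer: 5

Derivation:
Op 1: inc R1 by 3 -> R1=(0,3,0,0) value=3
Op 2: merge R3<->R2 -> R3=(0,0,0,0) R2=(0,0,0,0)
Op 3: merge R2<->R3 -> R2=(0,0,0,0) R3=(0,0,0,0)
Op 4: inc R3 by 2 -> R3=(0,0,0,2) value=2
Op 5: inc R2 by 1 -> R2=(0,0,1,0) value=1
Op 6: inc R2 by 2 -> R2=(0,0,3,0) value=3
Op 7: merge R3<->R2 -> R3=(0,0,3,2) R2=(0,0,3,2)
Op 8: inc R1 by 2 -> R1=(0,5,0,0) value=5
Op 9: inc R3 by 5 -> R3=(0,0,3,7) value=10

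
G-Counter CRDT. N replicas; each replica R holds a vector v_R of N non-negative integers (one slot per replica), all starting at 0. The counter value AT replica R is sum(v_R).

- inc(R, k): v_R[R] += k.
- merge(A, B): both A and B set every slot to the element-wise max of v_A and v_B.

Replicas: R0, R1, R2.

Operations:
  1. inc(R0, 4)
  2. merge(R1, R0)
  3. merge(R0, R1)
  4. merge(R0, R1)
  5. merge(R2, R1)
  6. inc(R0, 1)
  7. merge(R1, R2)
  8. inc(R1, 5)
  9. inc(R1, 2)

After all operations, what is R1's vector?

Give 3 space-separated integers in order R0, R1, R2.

Op 1: inc R0 by 4 -> R0=(4,0,0) value=4
Op 2: merge R1<->R0 -> R1=(4,0,0) R0=(4,0,0)
Op 3: merge R0<->R1 -> R0=(4,0,0) R1=(4,0,0)
Op 4: merge R0<->R1 -> R0=(4,0,0) R1=(4,0,0)
Op 5: merge R2<->R1 -> R2=(4,0,0) R1=(4,0,0)
Op 6: inc R0 by 1 -> R0=(5,0,0) value=5
Op 7: merge R1<->R2 -> R1=(4,0,0) R2=(4,0,0)
Op 8: inc R1 by 5 -> R1=(4,5,0) value=9
Op 9: inc R1 by 2 -> R1=(4,7,0) value=11

Answer: 4 7 0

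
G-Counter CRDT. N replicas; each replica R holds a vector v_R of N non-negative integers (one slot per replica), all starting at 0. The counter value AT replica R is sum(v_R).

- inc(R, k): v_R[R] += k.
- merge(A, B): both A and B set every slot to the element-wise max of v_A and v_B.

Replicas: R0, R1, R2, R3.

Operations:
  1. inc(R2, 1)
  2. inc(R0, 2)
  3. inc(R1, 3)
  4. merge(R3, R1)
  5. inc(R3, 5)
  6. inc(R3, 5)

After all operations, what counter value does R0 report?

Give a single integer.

Op 1: inc R2 by 1 -> R2=(0,0,1,0) value=1
Op 2: inc R0 by 2 -> R0=(2,0,0,0) value=2
Op 3: inc R1 by 3 -> R1=(0,3,0,0) value=3
Op 4: merge R3<->R1 -> R3=(0,3,0,0) R1=(0,3,0,0)
Op 5: inc R3 by 5 -> R3=(0,3,0,5) value=8
Op 6: inc R3 by 5 -> R3=(0,3,0,10) value=13

Answer: 2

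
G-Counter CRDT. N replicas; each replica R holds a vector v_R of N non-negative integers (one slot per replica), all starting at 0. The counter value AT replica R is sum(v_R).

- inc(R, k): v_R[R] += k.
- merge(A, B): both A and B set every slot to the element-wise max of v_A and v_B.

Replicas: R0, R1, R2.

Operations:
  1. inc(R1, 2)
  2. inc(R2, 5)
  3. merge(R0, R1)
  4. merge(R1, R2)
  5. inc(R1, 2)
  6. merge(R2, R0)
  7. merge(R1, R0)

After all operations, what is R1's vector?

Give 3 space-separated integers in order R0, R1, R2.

Answer: 0 4 5

Derivation:
Op 1: inc R1 by 2 -> R1=(0,2,0) value=2
Op 2: inc R2 by 5 -> R2=(0,0,5) value=5
Op 3: merge R0<->R1 -> R0=(0,2,0) R1=(0,2,0)
Op 4: merge R1<->R2 -> R1=(0,2,5) R2=(0,2,5)
Op 5: inc R1 by 2 -> R1=(0,4,5) value=9
Op 6: merge R2<->R0 -> R2=(0,2,5) R0=(0,2,5)
Op 7: merge R1<->R0 -> R1=(0,4,5) R0=(0,4,5)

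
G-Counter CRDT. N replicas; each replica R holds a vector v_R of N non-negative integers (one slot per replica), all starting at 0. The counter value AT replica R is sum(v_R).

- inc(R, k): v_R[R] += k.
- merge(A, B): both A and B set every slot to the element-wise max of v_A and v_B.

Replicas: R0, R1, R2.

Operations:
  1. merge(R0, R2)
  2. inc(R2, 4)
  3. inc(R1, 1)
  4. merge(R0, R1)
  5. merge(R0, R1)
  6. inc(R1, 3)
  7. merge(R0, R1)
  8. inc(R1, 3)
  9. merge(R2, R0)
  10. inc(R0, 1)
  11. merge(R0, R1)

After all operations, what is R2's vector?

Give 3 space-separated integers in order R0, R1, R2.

Op 1: merge R0<->R2 -> R0=(0,0,0) R2=(0,0,0)
Op 2: inc R2 by 4 -> R2=(0,0,4) value=4
Op 3: inc R1 by 1 -> R1=(0,1,0) value=1
Op 4: merge R0<->R1 -> R0=(0,1,0) R1=(0,1,0)
Op 5: merge R0<->R1 -> R0=(0,1,0) R1=(0,1,0)
Op 6: inc R1 by 3 -> R1=(0,4,0) value=4
Op 7: merge R0<->R1 -> R0=(0,4,0) R1=(0,4,0)
Op 8: inc R1 by 3 -> R1=(0,7,0) value=7
Op 9: merge R2<->R0 -> R2=(0,4,4) R0=(0,4,4)
Op 10: inc R0 by 1 -> R0=(1,4,4) value=9
Op 11: merge R0<->R1 -> R0=(1,7,4) R1=(1,7,4)

Answer: 0 4 4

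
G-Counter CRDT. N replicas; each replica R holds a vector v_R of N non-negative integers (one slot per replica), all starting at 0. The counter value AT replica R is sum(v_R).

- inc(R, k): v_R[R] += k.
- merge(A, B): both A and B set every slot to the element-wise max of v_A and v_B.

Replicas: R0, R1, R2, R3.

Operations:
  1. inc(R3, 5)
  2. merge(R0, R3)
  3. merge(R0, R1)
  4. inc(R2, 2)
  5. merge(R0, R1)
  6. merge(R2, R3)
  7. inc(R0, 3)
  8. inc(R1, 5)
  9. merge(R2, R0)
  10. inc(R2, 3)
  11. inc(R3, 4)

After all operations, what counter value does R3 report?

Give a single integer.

Answer: 11

Derivation:
Op 1: inc R3 by 5 -> R3=(0,0,0,5) value=5
Op 2: merge R0<->R3 -> R0=(0,0,0,5) R3=(0,0,0,5)
Op 3: merge R0<->R1 -> R0=(0,0,0,5) R1=(0,0,0,5)
Op 4: inc R2 by 2 -> R2=(0,0,2,0) value=2
Op 5: merge R0<->R1 -> R0=(0,0,0,5) R1=(0,0,0,5)
Op 6: merge R2<->R3 -> R2=(0,0,2,5) R3=(0,0,2,5)
Op 7: inc R0 by 3 -> R0=(3,0,0,5) value=8
Op 8: inc R1 by 5 -> R1=(0,5,0,5) value=10
Op 9: merge R2<->R0 -> R2=(3,0,2,5) R0=(3,0,2,5)
Op 10: inc R2 by 3 -> R2=(3,0,5,5) value=13
Op 11: inc R3 by 4 -> R3=(0,0,2,9) value=11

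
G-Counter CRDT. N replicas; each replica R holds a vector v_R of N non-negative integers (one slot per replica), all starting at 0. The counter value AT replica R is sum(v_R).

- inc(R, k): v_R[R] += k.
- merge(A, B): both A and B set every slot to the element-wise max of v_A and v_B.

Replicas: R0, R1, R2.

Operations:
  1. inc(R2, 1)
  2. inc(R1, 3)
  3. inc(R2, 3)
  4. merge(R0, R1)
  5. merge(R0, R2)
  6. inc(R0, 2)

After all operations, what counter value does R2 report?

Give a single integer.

Op 1: inc R2 by 1 -> R2=(0,0,1) value=1
Op 2: inc R1 by 3 -> R1=(0,3,0) value=3
Op 3: inc R2 by 3 -> R2=(0,0,4) value=4
Op 4: merge R0<->R1 -> R0=(0,3,0) R1=(0,3,0)
Op 5: merge R0<->R2 -> R0=(0,3,4) R2=(0,3,4)
Op 6: inc R0 by 2 -> R0=(2,3,4) value=9

Answer: 7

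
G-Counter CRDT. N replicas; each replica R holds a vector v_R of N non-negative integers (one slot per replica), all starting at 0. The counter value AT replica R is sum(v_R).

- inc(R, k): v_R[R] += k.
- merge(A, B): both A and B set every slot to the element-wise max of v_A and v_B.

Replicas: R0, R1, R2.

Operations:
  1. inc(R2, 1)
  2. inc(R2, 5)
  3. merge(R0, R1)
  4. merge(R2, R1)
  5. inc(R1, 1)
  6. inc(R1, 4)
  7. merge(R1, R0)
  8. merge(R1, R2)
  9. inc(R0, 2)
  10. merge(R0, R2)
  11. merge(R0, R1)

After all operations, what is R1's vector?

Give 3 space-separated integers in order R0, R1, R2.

Answer: 2 5 6

Derivation:
Op 1: inc R2 by 1 -> R2=(0,0,1) value=1
Op 2: inc R2 by 5 -> R2=(0,0,6) value=6
Op 3: merge R0<->R1 -> R0=(0,0,0) R1=(0,0,0)
Op 4: merge R2<->R1 -> R2=(0,0,6) R1=(0,0,6)
Op 5: inc R1 by 1 -> R1=(0,1,6) value=7
Op 6: inc R1 by 4 -> R1=(0,5,6) value=11
Op 7: merge R1<->R0 -> R1=(0,5,6) R0=(0,5,6)
Op 8: merge R1<->R2 -> R1=(0,5,6) R2=(0,5,6)
Op 9: inc R0 by 2 -> R0=(2,5,6) value=13
Op 10: merge R0<->R2 -> R0=(2,5,6) R2=(2,5,6)
Op 11: merge R0<->R1 -> R0=(2,5,6) R1=(2,5,6)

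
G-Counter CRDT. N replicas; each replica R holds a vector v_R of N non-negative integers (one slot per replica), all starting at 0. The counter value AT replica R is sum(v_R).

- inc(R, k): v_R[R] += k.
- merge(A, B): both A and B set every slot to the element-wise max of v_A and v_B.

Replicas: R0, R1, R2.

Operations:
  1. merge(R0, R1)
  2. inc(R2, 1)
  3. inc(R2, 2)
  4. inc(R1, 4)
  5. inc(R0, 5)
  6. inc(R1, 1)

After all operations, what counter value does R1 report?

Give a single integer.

Op 1: merge R0<->R1 -> R0=(0,0,0) R1=(0,0,0)
Op 2: inc R2 by 1 -> R2=(0,0,1) value=1
Op 3: inc R2 by 2 -> R2=(0,0,3) value=3
Op 4: inc R1 by 4 -> R1=(0,4,0) value=4
Op 5: inc R0 by 5 -> R0=(5,0,0) value=5
Op 6: inc R1 by 1 -> R1=(0,5,0) value=5

Answer: 5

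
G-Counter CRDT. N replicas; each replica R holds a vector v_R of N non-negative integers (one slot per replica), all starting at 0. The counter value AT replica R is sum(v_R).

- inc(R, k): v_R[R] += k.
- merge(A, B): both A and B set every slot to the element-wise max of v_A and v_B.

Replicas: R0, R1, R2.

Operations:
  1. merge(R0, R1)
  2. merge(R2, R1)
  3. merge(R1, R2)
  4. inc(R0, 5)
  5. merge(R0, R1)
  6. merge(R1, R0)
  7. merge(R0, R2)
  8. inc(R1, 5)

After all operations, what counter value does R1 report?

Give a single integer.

Answer: 10

Derivation:
Op 1: merge R0<->R1 -> R0=(0,0,0) R1=(0,0,0)
Op 2: merge R2<->R1 -> R2=(0,0,0) R1=(0,0,0)
Op 3: merge R1<->R2 -> R1=(0,0,0) R2=(0,0,0)
Op 4: inc R0 by 5 -> R0=(5,0,0) value=5
Op 5: merge R0<->R1 -> R0=(5,0,0) R1=(5,0,0)
Op 6: merge R1<->R0 -> R1=(5,0,0) R0=(5,0,0)
Op 7: merge R0<->R2 -> R0=(5,0,0) R2=(5,0,0)
Op 8: inc R1 by 5 -> R1=(5,5,0) value=10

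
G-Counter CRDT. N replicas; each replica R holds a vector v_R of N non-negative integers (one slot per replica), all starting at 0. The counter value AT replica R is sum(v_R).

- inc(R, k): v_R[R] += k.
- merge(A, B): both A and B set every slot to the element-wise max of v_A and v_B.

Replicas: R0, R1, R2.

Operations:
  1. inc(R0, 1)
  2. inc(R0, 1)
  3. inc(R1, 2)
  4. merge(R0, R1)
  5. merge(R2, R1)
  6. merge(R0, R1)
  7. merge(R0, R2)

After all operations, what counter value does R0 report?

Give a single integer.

Answer: 4

Derivation:
Op 1: inc R0 by 1 -> R0=(1,0,0) value=1
Op 2: inc R0 by 1 -> R0=(2,0,0) value=2
Op 3: inc R1 by 2 -> R1=(0,2,0) value=2
Op 4: merge R0<->R1 -> R0=(2,2,0) R1=(2,2,0)
Op 5: merge R2<->R1 -> R2=(2,2,0) R1=(2,2,0)
Op 6: merge R0<->R1 -> R0=(2,2,0) R1=(2,2,0)
Op 7: merge R0<->R2 -> R0=(2,2,0) R2=(2,2,0)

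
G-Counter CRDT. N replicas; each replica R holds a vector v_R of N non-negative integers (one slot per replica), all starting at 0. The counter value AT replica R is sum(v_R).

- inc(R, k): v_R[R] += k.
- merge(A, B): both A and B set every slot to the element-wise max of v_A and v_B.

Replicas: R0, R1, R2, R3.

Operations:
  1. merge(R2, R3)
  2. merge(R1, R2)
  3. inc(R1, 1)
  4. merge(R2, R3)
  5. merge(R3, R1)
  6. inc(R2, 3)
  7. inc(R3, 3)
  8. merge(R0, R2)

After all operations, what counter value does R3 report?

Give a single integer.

Answer: 4

Derivation:
Op 1: merge R2<->R3 -> R2=(0,0,0,0) R3=(0,0,0,0)
Op 2: merge R1<->R2 -> R1=(0,0,0,0) R2=(0,0,0,0)
Op 3: inc R1 by 1 -> R1=(0,1,0,0) value=1
Op 4: merge R2<->R3 -> R2=(0,0,0,0) R3=(0,0,0,0)
Op 5: merge R3<->R1 -> R3=(0,1,0,0) R1=(0,1,0,0)
Op 6: inc R2 by 3 -> R2=(0,0,3,0) value=3
Op 7: inc R3 by 3 -> R3=(0,1,0,3) value=4
Op 8: merge R0<->R2 -> R0=(0,0,3,0) R2=(0,0,3,0)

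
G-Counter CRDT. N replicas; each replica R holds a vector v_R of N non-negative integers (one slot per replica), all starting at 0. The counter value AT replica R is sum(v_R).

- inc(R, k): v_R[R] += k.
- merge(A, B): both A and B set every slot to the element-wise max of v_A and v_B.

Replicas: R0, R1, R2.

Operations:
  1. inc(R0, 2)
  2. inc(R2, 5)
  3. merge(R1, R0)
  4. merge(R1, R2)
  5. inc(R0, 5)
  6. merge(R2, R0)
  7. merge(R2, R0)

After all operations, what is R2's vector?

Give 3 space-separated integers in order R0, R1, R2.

Op 1: inc R0 by 2 -> R0=(2,0,0) value=2
Op 2: inc R2 by 5 -> R2=(0,0,5) value=5
Op 3: merge R1<->R0 -> R1=(2,0,0) R0=(2,0,0)
Op 4: merge R1<->R2 -> R1=(2,0,5) R2=(2,0,5)
Op 5: inc R0 by 5 -> R0=(7,0,0) value=7
Op 6: merge R2<->R0 -> R2=(7,0,5) R0=(7,0,5)
Op 7: merge R2<->R0 -> R2=(7,0,5) R0=(7,0,5)

Answer: 7 0 5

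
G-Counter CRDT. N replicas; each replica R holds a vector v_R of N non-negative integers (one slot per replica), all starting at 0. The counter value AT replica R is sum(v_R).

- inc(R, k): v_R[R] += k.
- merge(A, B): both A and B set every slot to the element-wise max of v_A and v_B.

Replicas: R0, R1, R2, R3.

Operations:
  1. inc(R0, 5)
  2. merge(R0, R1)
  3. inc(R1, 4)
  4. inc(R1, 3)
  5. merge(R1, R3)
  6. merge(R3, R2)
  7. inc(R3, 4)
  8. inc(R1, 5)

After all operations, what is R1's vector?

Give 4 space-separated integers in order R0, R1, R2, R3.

Answer: 5 12 0 0

Derivation:
Op 1: inc R0 by 5 -> R0=(5,0,0,0) value=5
Op 2: merge R0<->R1 -> R0=(5,0,0,0) R1=(5,0,0,0)
Op 3: inc R1 by 4 -> R1=(5,4,0,0) value=9
Op 4: inc R1 by 3 -> R1=(5,7,0,0) value=12
Op 5: merge R1<->R3 -> R1=(5,7,0,0) R3=(5,7,0,0)
Op 6: merge R3<->R2 -> R3=(5,7,0,0) R2=(5,7,0,0)
Op 7: inc R3 by 4 -> R3=(5,7,0,4) value=16
Op 8: inc R1 by 5 -> R1=(5,12,0,0) value=17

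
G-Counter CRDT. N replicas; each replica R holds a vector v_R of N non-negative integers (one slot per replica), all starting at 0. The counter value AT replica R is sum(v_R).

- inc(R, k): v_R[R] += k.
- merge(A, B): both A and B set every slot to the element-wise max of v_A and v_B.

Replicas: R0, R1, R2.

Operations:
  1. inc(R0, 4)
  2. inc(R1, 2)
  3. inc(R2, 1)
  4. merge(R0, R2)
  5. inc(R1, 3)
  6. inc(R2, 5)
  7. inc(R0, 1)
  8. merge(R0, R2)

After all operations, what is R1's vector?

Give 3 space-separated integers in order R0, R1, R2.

Answer: 0 5 0

Derivation:
Op 1: inc R0 by 4 -> R0=(4,0,0) value=4
Op 2: inc R1 by 2 -> R1=(0,2,0) value=2
Op 3: inc R2 by 1 -> R2=(0,0,1) value=1
Op 4: merge R0<->R2 -> R0=(4,0,1) R2=(4,0,1)
Op 5: inc R1 by 3 -> R1=(0,5,0) value=5
Op 6: inc R2 by 5 -> R2=(4,0,6) value=10
Op 7: inc R0 by 1 -> R0=(5,0,1) value=6
Op 8: merge R0<->R2 -> R0=(5,0,6) R2=(5,0,6)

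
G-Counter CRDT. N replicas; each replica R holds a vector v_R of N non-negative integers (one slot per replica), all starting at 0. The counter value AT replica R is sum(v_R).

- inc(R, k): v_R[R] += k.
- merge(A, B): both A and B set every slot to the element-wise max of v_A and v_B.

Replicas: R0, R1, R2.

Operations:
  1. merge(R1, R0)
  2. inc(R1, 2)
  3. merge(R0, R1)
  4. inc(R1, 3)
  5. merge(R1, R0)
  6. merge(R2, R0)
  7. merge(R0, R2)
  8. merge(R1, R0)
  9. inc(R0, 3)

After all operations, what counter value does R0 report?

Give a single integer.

Op 1: merge R1<->R0 -> R1=(0,0,0) R0=(0,0,0)
Op 2: inc R1 by 2 -> R1=(0,2,0) value=2
Op 3: merge R0<->R1 -> R0=(0,2,0) R1=(0,2,0)
Op 4: inc R1 by 3 -> R1=(0,5,0) value=5
Op 5: merge R1<->R0 -> R1=(0,5,0) R0=(0,5,0)
Op 6: merge R2<->R0 -> R2=(0,5,0) R0=(0,5,0)
Op 7: merge R0<->R2 -> R0=(0,5,0) R2=(0,5,0)
Op 8: merge R1<->R0 -> R1=(0,5,0) R0=(0,5,0)
Op 9: inc R0 by 3 -> R0=(3,5,0) value=8

Answer: 8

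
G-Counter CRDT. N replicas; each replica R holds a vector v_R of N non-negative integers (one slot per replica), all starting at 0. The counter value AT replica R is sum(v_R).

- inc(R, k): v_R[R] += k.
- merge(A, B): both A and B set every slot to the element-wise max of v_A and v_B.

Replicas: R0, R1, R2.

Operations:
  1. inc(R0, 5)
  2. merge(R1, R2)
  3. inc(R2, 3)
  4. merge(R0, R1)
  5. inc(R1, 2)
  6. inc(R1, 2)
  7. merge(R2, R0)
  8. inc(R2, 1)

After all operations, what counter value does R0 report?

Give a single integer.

Op 1: inc R0 by 5 -> R0=(5,0,0) value=5
Op 2: merge R1<->R2 -> R1=(0,0,0) R2=(0,0,0)
Op 3: inc R2 by 3 -> R2=(0,0,3) value=3
Op 4: merge R0<->R1 -> R0=(5,0,0) R1=(5,0,0)
Op 5: inc R1 by 2 -> R1=(5,2,0) value=7
Op 6: inc R1 by 2 -> R1=(5,4,0) value=9
Op 7: merge R2<->R0 -> R2=(5,0,3) R0=(5,0,3)
Op 8: inc R2 by 1 -> R2=(5,0,4) value=9

Answer: 8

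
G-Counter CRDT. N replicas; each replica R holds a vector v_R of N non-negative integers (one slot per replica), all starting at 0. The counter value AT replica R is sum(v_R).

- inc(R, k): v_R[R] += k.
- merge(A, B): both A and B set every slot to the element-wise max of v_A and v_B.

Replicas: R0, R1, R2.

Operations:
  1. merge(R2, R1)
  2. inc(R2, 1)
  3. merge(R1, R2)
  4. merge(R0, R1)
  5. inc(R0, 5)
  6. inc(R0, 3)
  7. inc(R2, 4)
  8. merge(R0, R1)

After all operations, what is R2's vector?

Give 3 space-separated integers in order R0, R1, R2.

Op 1: merge R2<->R1 -> R2=(0,0,0) R1=(0,0,0)
Op 2: inc R2 by 1 -> R2=(0,0,1) value=1
Op 3: merge R1<->R2 -> R1=(0,0,1) R2=(0,0,1)
Op 4: merge R0<->R1 -> R0=(0,0,1) R1=(0,0,1)
Op 5: inc R0 by 5 -> R0=(5,0,1) value=6
Op 6: inc R0 by 3 -> R0=(8,0,1) value=9
Op 7: inc R2 by 4 -> R2=(0,0,5) value=5
Op 8: merge R0<->R1 -> R0=(8,0,1) R1=(8,0,1)

Answer: 0 0 5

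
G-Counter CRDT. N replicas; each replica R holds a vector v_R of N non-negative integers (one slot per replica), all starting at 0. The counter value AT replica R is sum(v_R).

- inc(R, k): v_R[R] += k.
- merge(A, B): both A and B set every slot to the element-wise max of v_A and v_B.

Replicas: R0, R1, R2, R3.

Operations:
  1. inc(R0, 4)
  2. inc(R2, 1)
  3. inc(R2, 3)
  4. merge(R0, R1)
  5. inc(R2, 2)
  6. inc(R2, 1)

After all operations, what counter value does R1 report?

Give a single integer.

Answer: 4

Derivation:
Op 1: inc R0 by 4 -> R0=(4,0,0,0) value=4
Op 2: inc R2 by 1 -> R2=(0,0,1,0) value=1
Op 3: inc R2 by 3 -> R2=(0,0,4,0) value=4
Op 4: merge R0<->R1 -> R0=(4,0,0,0) R1=(4,0,0,0)
Op 5: inc R2 by 2 -> R2=(0,0,6,0) value=6
Op 6: inc R2 by 1 -> R2=(0,0,7,0) value=7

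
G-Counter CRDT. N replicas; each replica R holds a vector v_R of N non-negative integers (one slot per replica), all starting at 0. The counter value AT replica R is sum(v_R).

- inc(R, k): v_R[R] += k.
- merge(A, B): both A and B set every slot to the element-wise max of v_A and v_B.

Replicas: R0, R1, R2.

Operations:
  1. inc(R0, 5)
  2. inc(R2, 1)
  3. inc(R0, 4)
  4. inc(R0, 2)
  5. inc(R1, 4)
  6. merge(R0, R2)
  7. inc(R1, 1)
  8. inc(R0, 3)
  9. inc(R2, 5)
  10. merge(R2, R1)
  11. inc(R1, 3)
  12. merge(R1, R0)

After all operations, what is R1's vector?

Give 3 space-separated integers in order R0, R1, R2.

Answer: 14 8 6

Derivation:
Op 1: inc R0 by 5 -> R0=(5,0,0) value=5
Op 2: inc R2 by 1 -> R2=(0,0,1) value=1
Op 3: inc R0 by 4 -> R0=(9,0,0) value=9
Op 4: inc R0 by 2 -> R0=(11,0,0) value=11
Op 5: inc R1 by 4 -> R1=(0,4,0) value=4
Op 6: merge R0<->R2 -> R0=(11,0,1) R2=(11,0,1)
Op 7: inc R1 by 1 -> R1=(0,5,0) value=5
Op 8: inc R0 by 3 -> R0=(14,0,1) value=15
Op 9: inc R2 by 5 -> R2=(11,0,6) value=17
Op 10: merge R2<->R1 -> R2=(11,5,6) R1=(11,5,6)
Op 11: inc R1 by 3 -> R1=(11,8,6) value=25
Op 12: merge R1<->R0 -> R1=(14,8,6) R0=(14,8,6)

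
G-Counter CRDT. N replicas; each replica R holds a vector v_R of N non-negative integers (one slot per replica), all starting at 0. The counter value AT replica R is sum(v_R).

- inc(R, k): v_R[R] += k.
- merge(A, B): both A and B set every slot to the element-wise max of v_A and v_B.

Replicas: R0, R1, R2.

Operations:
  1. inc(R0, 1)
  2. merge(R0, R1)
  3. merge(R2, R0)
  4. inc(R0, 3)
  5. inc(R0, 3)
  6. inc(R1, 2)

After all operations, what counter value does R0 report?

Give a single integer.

Op 1: inc R0 by 1 -> R0=(1,0,0) value=1
Op 2: merge R0<->R1 -> R0=(1,0,0) R1=(1,0,0)
Op 3: merge R2<->R0 -> R2=(1,0,0) R0=(1,0,0)
Op 4: inc R0 by 3 -> R0=(4,0,0) value=4
Op 5: inc R0 by 3 -> R0=(7,0,0) value=7
Op 6: inc R1 by 2 -> R1=(1,2,0) value=3

Answer: 7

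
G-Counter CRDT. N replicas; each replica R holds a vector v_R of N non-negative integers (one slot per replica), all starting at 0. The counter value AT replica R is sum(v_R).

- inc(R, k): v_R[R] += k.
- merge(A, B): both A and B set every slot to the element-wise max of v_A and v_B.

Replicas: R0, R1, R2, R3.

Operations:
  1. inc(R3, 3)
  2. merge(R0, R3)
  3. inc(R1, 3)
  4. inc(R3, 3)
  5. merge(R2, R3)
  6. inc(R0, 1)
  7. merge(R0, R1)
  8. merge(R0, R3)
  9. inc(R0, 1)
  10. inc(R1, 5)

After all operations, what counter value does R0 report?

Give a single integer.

Answer: 11

Derivation:
Op 1: inc R3 by 3 -> R3=(0,0,0,3) value=3
Op 2: merge R0<->R3 -> R0=(0,0,0,3) R3=(0,0,0,3)
Op 3: inc R1 by 3 -> R1=(0,3,0,0) value=3
Op 4: inc R3 by 3 -> R3=(0,0,0,6) value=6
Op 5: merge R2<->R3 -> R2=(0,0,0,6) R3=(0,0,0,6)
Op 6: inc R0 by 1 -> R0=(1,0,0,3) value=4
Op 7: merge R0<->R1 -> R0=(1,3,0,3) R1=(1,3,0,3)
Op 8: merge R0<->R3 -> R0=(1,3,0,6) R3=(1,3,0,6)
Op 9: inc R0 by 1 -> R0=(2,3,0,6) value=11
Op 10: inc R1 by 5 -> R1=(1,8,0,3) value=12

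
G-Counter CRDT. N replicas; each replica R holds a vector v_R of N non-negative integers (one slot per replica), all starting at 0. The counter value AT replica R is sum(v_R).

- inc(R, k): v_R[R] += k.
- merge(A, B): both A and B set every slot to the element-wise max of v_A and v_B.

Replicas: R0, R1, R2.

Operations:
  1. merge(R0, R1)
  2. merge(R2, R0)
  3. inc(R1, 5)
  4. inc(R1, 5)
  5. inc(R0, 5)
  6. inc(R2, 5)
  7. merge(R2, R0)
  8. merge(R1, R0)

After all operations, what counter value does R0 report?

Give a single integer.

Op 1: merge R0<->R1 -> R0=(0,0,0) R1=(0,0,0)
Op 2: merge R2<->R0 -> R2=(0,0,0) R0=(0,0,0)
Op 3: inc R1 by 5 -> R1=(0,5,0) value=5
Op 4: inc R1 by 5 -> R1=(0,10,0) value=10
Op 5: inc R0 by 5 -> R0=(5,0,0) value=5
Op 6: inc R2 by 5 -> R2=(0,0,5) value=5
Op 7: merge R2<->R0 -> R2=(5,0,5) R0=(5,0,5)
Op 8: merge R1<->R0 -> R1=(5,10,5) R0=(5,10,5)

Answer: 20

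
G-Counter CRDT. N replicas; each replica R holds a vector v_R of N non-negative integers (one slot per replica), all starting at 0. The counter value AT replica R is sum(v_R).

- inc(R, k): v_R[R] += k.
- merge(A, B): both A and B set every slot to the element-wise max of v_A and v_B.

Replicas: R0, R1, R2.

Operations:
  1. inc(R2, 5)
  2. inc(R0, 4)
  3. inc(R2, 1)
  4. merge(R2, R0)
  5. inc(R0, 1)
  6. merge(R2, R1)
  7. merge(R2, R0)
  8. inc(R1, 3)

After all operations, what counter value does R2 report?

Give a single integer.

Op 1: inc R2 by 5 -> R2=(0,0,5) value=5
Op 2: inc R0 by 4 -> R0=(4,0,0) value=4
Op 3: inc R2 by 1 -> R2=(0,0,6) value=6
Op 4: merge R2<->R0 -> R2=(4,0,6) R0=(4,0,6)
Op 5: inc R0 by 1 -> R0=(5,0,6) value=11
Op 6: merge R2<->R1 -> R2=(4,0,6) R1=(4,0,6)
Op 7: merge R2<->R0 -> R2=(5,0,6) R0=(5,0,6)
Op 8: inc R1 by 3 -> R1=(4,3,6) value=13

Answer: 11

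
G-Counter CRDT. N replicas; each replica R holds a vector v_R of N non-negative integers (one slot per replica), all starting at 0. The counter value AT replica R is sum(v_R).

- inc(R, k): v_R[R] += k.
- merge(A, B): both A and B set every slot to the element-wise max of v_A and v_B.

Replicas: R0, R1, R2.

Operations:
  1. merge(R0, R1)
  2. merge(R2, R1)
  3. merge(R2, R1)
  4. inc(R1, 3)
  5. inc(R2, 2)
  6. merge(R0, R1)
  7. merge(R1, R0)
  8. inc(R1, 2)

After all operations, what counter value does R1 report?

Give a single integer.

Answer: 5

Derivation:
Op 1: merge R0<->R1 -> R0=(0,0,0) R1=(0,0,0)
Op 2: merge R2<->R1 -> R2=(0,0,0) R1=(0,0,0)
Op 3: merge R2<->R1 -> R2=(0,0,0) R1=(0,0,0)
Op 4: inc R1 by 3 -> R1=(0,3,0) value=3
Op 5: inc R2 by 2 -> R2=(0,0,2) value=2
Op 6: merge R0<->R1 -> R0=(0,3,0) R1=(0,3,0)
Op 7: merge R1<->R0 -> R1=(0,3,0) R0=(0,3,0)
Op 8: inc R1 by 2 -> R1=(0,5,0) value=5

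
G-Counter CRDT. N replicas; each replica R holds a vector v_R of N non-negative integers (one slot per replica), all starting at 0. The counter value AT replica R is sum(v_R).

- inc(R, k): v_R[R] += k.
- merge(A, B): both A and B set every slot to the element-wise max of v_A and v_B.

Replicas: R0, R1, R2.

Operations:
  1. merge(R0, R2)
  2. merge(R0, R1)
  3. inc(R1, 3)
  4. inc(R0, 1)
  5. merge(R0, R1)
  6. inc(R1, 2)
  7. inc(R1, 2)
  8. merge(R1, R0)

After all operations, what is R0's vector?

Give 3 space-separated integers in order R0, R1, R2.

Answer: 1 7 0

Derivation:
Op 1: merge R0<->R2 -> R0=(0,0,0) R2=(0,0,0)
Op 2: merge R0<->R1 -> R0=(0,0,0) R1=(0,0,0)
Op 3: inc R1 by 3 -> R1=(0,3,0) value=3
Op 4: inc R0 by 1 -> R0=(1,0,0) value=1
Op 5: merge R0<->R1 -> R0=(1,3,0) R1=(1,3,0)
Op 6: inc R1 by 2 -> R1=(1,5,0) value=6
Op 7: inc R1 by 2 -> R1=(1,7,0) value=8
Op 8: merge R1<->R0 -> R1=(1,7,0) R0=(1,7,0)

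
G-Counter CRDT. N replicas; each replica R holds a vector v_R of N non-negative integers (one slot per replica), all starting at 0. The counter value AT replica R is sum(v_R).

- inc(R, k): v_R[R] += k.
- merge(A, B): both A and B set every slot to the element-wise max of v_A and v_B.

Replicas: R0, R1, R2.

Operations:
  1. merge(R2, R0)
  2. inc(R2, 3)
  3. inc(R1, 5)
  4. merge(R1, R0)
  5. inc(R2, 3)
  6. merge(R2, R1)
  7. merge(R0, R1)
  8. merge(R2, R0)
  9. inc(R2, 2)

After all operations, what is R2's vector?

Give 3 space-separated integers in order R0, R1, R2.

Answer: 0 5 8

Derivation:
Op 1: merge R2<->R0 -> R2=(0,0,0) R0=(0,0,0)
Op 2: inc R2 by 3 -> R2=(0,0,3) value=3
Op 3: inc R1 by 5 -> R1=(0,5,0) value=5
Op 4: merge R1<->R0 -> R1=(0,5,0) R0=(0,5,0)
Op 5: inc R2 by 3 -> R2=(0,0,6) value=6
Op 6: merge R2<->R1 -> R2=(0,5,6) R1=(0,5,6)
Op 7: merge R0<->R1 -> R0=(0,5,6) R1=(0,5,6)
Op 8: merge R2<->R0 -> R2=(0,5,6) R0=(0,5,6)
Op 9: inc R2 by 2 -> R2=(0,5,8) value=13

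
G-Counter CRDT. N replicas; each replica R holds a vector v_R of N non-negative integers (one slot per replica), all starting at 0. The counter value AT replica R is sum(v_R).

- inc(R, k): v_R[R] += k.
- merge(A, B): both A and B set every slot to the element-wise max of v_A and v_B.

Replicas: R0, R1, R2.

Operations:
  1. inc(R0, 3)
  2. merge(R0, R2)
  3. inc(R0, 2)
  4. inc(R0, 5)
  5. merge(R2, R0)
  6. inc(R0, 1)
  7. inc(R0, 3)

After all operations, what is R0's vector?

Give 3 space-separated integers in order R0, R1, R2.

Op 1: inc R0 by 3 -> R0=(3,0,0) value=3
Op 2: merge R0<->R2 -> R0=(3,0,0) R2=(3,0,0)
Op 3: inc R0 by 2 -> R0=(5,0,0) value=5
Op 4: inc R0 by 5 -> R0=(10,0,0) value=10
Op 5: merge R2<->R0 -> R2=(10,0,0) R0=(10,0,0)
Op 6: inc R0 by 1 -> R0=(11,0,0) value=11
Op 7: inc R0 by 3 -> R0=(14,0,0) value=14

Answer: 14 0 0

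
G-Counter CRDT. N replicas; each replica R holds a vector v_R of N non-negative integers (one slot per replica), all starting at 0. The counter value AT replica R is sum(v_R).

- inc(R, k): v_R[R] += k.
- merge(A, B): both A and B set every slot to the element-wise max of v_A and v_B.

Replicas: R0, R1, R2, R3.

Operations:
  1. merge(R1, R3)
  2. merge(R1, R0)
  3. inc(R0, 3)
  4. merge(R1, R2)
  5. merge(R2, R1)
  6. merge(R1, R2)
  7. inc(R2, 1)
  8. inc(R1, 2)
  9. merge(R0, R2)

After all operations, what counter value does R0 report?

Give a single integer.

Op 1: merge R1<->R3 -> R1=(0,0,0,0) R3=(0,0,0,0)
Op 2: merge R1<->R0 -> R1=(0,0,0,0) R0=(0,0,0,0)
Op 3: inc R0 by 3 -> R0=(3,0,0,0) value=3
Op 4: merge R1<->R2 -> R1=(0,0,0,0) R2=(0,0,0,0)
Op 5: merge R2<->R1 -> R2=(0,0,0,0) R1=(0,0,0,0)
Op 6: merge R1<->R2 -> R1=(0,0,0,0) R2=(0,0,0,0)
Op 7: inc R2 by 1 -> R2=(0,0,1,0) value=1
Op 8: inc R1 by 2 -> R1=(0,2,0,0) value=2
Op 9: merge R0<->R2 -> R0=(3,0,1,0) R2=(3,0,1,0)

Answer: 4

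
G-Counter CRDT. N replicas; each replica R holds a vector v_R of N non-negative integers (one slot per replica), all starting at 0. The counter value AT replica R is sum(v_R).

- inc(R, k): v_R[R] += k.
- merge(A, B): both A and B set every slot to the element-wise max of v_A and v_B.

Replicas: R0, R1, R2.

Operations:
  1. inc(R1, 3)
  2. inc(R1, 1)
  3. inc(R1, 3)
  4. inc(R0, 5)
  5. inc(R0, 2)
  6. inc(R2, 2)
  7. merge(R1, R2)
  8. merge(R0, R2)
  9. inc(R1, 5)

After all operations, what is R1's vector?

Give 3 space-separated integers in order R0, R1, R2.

Op 1: inc R1 by 3 -> R1=(0,3,0) value=3
Op 2: inc R1 by 1 -> R1=(0,4,0) value=4
Op 3: inc R1 by 3 -> R1=(0,7,0) value=7
Op 4: inc R0 by 5 -> R0=(5,0,0) value=5
Op 5: inc R0 by 2 -> R0=(7,0,0) value=7
Op 6: inc R2 by 2 -> R2=(0,0,2) value=2
Op 7: merge R1<->R2 -> R1=(0,7,2) R2=(0,7,2)
Op 8: merge R0<->R2 -> R0=(7,7,2) R2=(7,7,2)
Op 9: inc R1 by 5 -> R1=(0,12,2) value=14

Answer: 0 12 2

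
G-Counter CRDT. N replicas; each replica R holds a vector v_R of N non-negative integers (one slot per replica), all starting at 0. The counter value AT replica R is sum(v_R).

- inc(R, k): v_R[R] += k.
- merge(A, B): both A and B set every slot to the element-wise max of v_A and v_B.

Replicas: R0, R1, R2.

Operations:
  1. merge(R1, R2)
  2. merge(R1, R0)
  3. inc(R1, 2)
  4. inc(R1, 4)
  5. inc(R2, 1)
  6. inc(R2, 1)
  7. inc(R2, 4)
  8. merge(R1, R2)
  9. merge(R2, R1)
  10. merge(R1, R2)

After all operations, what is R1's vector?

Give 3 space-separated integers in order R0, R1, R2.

Op 1: merge R1<->R2 -> R1=(0,0,0) R2=(0,0,0)
Op 2: merge R1<->R0 -> R1=(0,0,0) R0=(0,0,0)
Op 3: inc R1 by 2 -> R1=(0,2,0) value=2
Op 4: inc R1 by 4 -> R1=(0,6,0) value=6
Op 5: inc R2 by 1 -> R2=(0,0,1) value=1
Op 6: inc R2 by 1 -> R2=(0,0,2) value=2
Op 7: inc R2 by 4 -> R2=(0,0,6) value=6
Op 8: merge R1<->R2 -> R1=(0,6,6) R2=(0,6,6)
Op 9: merge R2<->R1 -> R2=(0,6,6) R1=(0,6,6)
Op 10: merge R1<->R2 -> R1=(0,6,6) R2=(0,6,6)

Answer: 0 6 6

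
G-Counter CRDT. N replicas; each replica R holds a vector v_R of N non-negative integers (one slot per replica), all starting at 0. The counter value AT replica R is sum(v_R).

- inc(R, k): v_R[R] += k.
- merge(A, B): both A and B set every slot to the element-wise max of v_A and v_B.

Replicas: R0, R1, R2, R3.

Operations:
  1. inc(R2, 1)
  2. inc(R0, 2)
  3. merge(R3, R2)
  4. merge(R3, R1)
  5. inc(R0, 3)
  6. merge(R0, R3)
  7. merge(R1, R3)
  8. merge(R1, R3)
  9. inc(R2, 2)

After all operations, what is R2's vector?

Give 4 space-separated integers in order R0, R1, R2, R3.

Answer: 0 0 3 0

Derivation:
Op 1: inc R2 by 1 -> R2=(0,0,1,0) value=1
Op 2: inc R0 by 2 -> R0=(2,0,0,0) value=2
Op 3: merge R3<->R2 -> R3=(0,0,1,0) R2=(0,0,1,0)
Op 4: merge R3<->R1 -> R3=(0,0,1,0) R1=(0,0,1,0)
Op 5: inc R0 by 3 -> R0=(5,0,0,0) value=5
Op 6: merge R0<->R3 -> R0=(5,0,1,0) R3=(5,0,1,0)
Op 7: merge R1<->R3 -> R1=(5,0,1,0) R3=(5,0,1,0)
Op 8: merge R1<->R3 -> R1=(5,0,1,0) R3=(5,0,1,0)
Op 9: inc R2 by 2 -> R2=(0,0,3,0) value=3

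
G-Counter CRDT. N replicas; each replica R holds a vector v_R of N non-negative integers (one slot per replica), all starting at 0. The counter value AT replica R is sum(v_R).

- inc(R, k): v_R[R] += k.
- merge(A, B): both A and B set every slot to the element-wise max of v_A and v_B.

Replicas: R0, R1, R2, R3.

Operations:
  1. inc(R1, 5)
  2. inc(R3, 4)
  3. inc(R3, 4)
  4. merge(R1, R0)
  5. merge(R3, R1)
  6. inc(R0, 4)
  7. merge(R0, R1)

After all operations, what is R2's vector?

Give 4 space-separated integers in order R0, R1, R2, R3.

Answer: 0 0 0 0

Derivation:
Op 1: inc R1 by 5 -> R1=(0,5,0,0) value=5
Op 2: inc R3 by 4 -> R3=(0,0,0,4) value=4
Op 3: inc R3 by 4 -> R3=(0,0,0,8) value=8
Op 4: merge R1<->R0 -> R1=(0,5,0,0) R0=(0,5,0,0)
Op 5: merge R3<->R1 -> R3=(0,5,0,8) R1=(0,5,0,8)
Op 6: inc R0 by 4 -> R0=(4,5,0,0) value=9
Op 7: merge R0<->R1 -> R0=(4,5,0,8) R1=(4,5,0,8)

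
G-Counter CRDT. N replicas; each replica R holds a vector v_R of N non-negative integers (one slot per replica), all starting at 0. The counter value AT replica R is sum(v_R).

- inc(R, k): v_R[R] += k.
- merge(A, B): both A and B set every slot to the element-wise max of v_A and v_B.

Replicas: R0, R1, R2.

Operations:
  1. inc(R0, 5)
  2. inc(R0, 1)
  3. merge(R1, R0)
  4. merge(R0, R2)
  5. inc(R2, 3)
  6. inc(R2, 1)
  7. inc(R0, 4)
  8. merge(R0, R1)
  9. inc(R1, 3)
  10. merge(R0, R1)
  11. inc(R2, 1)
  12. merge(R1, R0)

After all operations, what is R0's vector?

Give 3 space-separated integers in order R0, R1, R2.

Answer: 10 3 0

Derivation:
Op 1: inc R0 by 5 -> R0=(5,0,0) value=5
Op 2: inc R0 by 1 -> R0=(6,0,0) value=6
Op 3: merge R1<->R0 -> R1=(6,0,0) R0=(6,0,0)
Op 4: merge R0<->R2 -> R0=(6,0,0) R2=(6,0,0)
Op 5: inc R2 by 3 -> R2=(6,0,3) value=9
Op 6: inc R2 by 1 -> R2=(6,0,4) value=10
Op 7: inc R0 by 4 -> R0=(10,0,0) value=10
Op 8: merge R0<->R1 -> R0=(10,0,0) R1=(10,0,0)
Op 9: inc R1 by 3 -> R1=(10,3,0) value=13
Op 10: merge R0<->R1 -> R0=(10,3,0) R1=(10,3,0)
Op 11: inc R2 by 1 -> R2=(6,0,5) value=11
Op 12: merge R1<->R0 -> R1=(10,3,0) R0=(10,3,0)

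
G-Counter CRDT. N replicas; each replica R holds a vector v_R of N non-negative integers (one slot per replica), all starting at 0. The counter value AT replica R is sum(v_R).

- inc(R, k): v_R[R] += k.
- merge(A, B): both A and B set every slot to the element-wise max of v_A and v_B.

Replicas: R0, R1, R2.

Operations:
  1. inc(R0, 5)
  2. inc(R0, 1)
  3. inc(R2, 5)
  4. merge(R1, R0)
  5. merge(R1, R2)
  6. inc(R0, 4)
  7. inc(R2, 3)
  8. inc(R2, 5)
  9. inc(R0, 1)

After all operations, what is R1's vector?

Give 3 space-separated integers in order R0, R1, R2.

Op 1: inc R0 by 5 -> R0=(5,0,0) value=5
Op 2: inc R0 by 1 -> R0=(6,0,0) value=6
Op 3: inc R2 by 5 -> R2=(0,0,5) value=5
Op 4: merge R1<->R0 -> R1=(6,0,0) R0=(6,0,0)
Op 5: merge R1<->R2 -> R1=(6,0,5) R2=(6,0,5)
Op 6: inc R0 by 4 -> R0=(10,0,0) value=10
Op 7: inc R2 by 3 -> R2=(6,0,8) value=14
Op 8: inc R2 by 5 -> R2=(6,0,13) value=19
Op 9: inc R0 by 1 -> R0=(11,0,0) value=11

Answer: 6 0 5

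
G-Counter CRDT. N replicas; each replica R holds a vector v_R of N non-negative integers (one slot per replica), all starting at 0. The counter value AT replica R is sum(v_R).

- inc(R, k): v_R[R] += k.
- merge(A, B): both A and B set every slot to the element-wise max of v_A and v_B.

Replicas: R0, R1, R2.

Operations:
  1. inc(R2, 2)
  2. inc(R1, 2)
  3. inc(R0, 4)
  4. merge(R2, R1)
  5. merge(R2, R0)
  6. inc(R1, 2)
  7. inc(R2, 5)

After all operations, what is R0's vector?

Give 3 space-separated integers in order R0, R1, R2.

Op 1: inc R2 by 2 -> R2=(0,0,2) value=2
Op 2: inc R1 by 2 -> R1=(0,2,0) value=2
Op 3: inc R0 by 4 -> R0=(4,0,0) value=4
Op 4: merge R2<->R1 -> R2=(0,2,2) R1=(0,2,2)
Op 5: merge R2<->R0 -> R2=(4,2,2) R0=(4,2,2)
Op 6: inc R1 by 2 -> R1=(0,4,2) value=6
Op 7: inc R2 by 5 -> R2=(4,2,7) value=13

Answer: 4 2 2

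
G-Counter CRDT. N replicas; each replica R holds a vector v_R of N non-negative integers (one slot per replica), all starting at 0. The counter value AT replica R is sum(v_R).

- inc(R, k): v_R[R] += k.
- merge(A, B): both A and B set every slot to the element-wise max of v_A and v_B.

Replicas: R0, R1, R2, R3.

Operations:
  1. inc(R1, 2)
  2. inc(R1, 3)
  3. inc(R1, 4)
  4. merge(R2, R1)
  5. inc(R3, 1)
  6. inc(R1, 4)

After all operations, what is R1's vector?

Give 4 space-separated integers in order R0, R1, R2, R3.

Answer: 0 13 0 0

Derivation:
Op 1: inc R1 by 2 -> R1=(0,2,0,0) value=2
Op 2: inc R1 by 3 -> R1=(0,5,0,0) value=5
Op 3: inc R1 by 4 -> R1=(0,9,0,0) value=9
Op 4: merge R2<->R1 -> R2=(0,9,0,0) R1=(0,9,0,0)
Op 5: inc R3 by 1 -> R3=(0,0,0,1) value=1
Op 6: inc R1 by 4 -> R1=(0,13,0,0) value=13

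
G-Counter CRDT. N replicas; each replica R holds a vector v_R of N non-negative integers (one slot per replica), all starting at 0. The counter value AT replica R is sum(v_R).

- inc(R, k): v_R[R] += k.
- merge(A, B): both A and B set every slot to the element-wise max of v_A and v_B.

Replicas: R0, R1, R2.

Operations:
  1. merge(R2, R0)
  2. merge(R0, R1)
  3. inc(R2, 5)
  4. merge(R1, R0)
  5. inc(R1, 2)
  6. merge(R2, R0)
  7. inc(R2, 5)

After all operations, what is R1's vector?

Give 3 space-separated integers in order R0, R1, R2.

Answer: 0 2 0

Derivation:
Op 1: merge R2<->R0 -> R2=(0,0,0) R0=(0,0,0)
Op 2: merge R0<->R1 -> R0=(0,0,0) R1=(0,0,0)
Op 3: inc R2 by 5 -> R2=(0,0,5) value=5
Op 4: merge R1<->R0 -> R1=(0,0,0) R0=(0,0,0)
Op 5: inc R1 by 2 -> R1=(0,2,0) value=2
Op 6: merge R2<->R0 -> R2=(0,0,5) R0=(0,0,5)
Op 7: inc R2 by 5 -> R2=(0,0,10) value=10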